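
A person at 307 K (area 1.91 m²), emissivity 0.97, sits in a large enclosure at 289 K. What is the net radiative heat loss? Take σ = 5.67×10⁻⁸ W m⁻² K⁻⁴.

Q = εσA(T⁴ − T_s⁴). T⁴ − T_s⁴ = (307)⁴ − (289)⁴ = 8.88×10^9 − 6.98×10^9 = 1.91×10^9 K⁴.
Q = 0.97 × 5.67×10⁻⁸ × 1.91 × 1.91×10^9 = 200 W.

Q ≈ 200 W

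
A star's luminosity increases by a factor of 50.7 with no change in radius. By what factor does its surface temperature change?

factor ≈ 2.67

P ∝ T⁴ ⇒ T ∝ P^(1/4), so T scales by (50.7)^(1/4) = 2.67.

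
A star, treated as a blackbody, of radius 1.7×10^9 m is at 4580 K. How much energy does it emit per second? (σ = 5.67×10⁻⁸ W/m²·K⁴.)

A = 4πr² = 4π × (1.7×10^9)² = 3.63×10^19 m².
P = σAT⁴ = 5.67×10⁻⁸ × 3.63×10^19 × (4580)⁴ = 5.67×10⁻⁸ × 3.63×10^19 × 4.40×10^14.
P = 9.06×10^26 W.

P ≈ 9.06×10^26 W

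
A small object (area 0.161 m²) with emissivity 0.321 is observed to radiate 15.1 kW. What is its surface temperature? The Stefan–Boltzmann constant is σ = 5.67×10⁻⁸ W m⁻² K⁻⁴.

From P = εσAT⁴, T = (P / εσA)^(1/4) = (15100 / (0.321 × 5.67×10⁻⁸ × 0.161))^(1/4).
T = (5.15×10^12)^(1/4) = 1510 K.

T ≈ 1510 K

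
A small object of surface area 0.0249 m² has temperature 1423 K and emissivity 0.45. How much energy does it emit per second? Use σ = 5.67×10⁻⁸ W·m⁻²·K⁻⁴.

Stefan–Boltzmann: P = εσAT⁴ = 0.45 × 5.67×10⁻⁸ × 0.0249 × (1423)⁴ = 0.45 × 5.67×10⁻⁸ × 0.0249 × 4.10×10^12.
P = 2610 W.

P ≈ 2610 W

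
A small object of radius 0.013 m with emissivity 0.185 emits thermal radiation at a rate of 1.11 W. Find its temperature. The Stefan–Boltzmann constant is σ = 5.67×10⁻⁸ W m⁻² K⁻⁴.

T ≈ 472 K

A = 4πr² = 4π × (0.013)² = 2.12×10^-3 m².
From P = εσAT⁴, T = (P / εσA)^(1/4) = (1.11 / (0.185 × 5.67×10⁻⁸ × 2.12×10^-3))^(1/4).
T = (4.98×10^10)^(1/4) = 472 K.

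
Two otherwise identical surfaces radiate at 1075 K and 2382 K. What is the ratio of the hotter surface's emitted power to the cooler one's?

ratio ≈ 24.1

P ∝ T⁴, so the ratio is (2382/1075)⁴ = (2.216)⁴ = 24.1.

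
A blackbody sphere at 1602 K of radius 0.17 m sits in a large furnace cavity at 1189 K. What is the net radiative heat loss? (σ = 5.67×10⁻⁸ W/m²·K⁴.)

A = 4πr² = 4π × (0.17)² = 0.363 m².
Q = σA(T⁴ − T_s⁴). T⁴ − T_s⁴ = (1602)⁴ − (1189)⁴ = 6.59×10^12 − 2.00×10^12 = 4.59×10^12 K⁴.
Q = 5.67×10⁻⁸ × 0.363 × 4.59×10^12 = 94500 W.

Q ≈ 94500 W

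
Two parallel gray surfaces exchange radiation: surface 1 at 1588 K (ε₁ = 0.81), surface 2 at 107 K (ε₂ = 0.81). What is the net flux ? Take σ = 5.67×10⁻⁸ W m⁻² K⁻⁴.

For two large parallel gray plates, q = σ(T₁⁴ − T₂⁴) / (1/ε₁ + 1/ε₂ − 1).
1/ε₁ + 1/ε₂ − 1 = 1/0.81 + 1/0.81 − 1 = 1.469.
T₁⁴ − T₂⁴ = 6.36×10^12 − 1.31×10^8 = 6.36×10^12 K⁴.
q = 5.67×10⁻⁸ × 6.36×10^12 / 1.469 = 2.45×10^5 W/m².

q ≈ 2.45×10^5 W/m²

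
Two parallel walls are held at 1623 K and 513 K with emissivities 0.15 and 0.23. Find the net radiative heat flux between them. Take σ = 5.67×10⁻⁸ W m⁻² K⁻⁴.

For two large parallel gray plates, q = σ(T₁⁴ − T₂⁴) / (1/ε₁ + 1/ε₂ − 1).
1/ε₁ + 1/ε₂ − 1 = 1/0.15 + 1/0.23 − 1 = 10.01.
T₁⁴ − T₂⁴ = 6.94×10^12 − 6.93×10^10 = 6.87×10^12 K⁴.
q = 5.67×10⁻⁸ × 6.87×10^12 / 10.01 = 38900 W/m².

q ≈ 38900 W/m²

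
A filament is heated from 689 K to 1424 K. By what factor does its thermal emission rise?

P ∝ T⁴, so the ratio is (1424/689)⁴ = (2.067)⁴ = 18.2.

ratio ≈ 18.2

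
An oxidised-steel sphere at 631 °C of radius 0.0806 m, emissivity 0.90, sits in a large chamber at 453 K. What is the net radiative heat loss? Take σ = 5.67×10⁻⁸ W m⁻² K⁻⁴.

A = 4πr² = 4π × (0.0806)² = 0.0816 m².
Convert: 631 °C = 904 K.
Q = εσA(T⁴ − T_s⁴). T⁴ − T_s⁴ = (904)⁴ − (453)⁴ = 6.68×10^11 − 4.21×10^10 = 6.26×10^11 K⁴.
Q = 0.90 × 5.67×10⁻⁸ × 0.0816 × 6.26×10^11 = 2610 W.

Q ≈ 2610 W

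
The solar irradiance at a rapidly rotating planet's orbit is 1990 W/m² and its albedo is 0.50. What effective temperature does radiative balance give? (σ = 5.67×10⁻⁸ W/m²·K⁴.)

T ≈ 257 K

Power absorbed = (1−a)S·πR²; power emitted = 4πR²σT⁴. Equating and cancelling πR²:
T = ((1−a)S / 4σ)^(1/4) = (995 / (4 × 5.67×10⁻⁸))^(1/4) = (4.39×10^9)^(1/4).
T = 257 K.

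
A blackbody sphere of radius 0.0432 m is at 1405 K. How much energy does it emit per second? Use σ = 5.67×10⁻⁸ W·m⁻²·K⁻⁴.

A = 4πr² = 4π × (0.0432)² = 0.0235 m².
P = σAT⁴ = 5.67×10⁻⁸ × 0.0235 × (1405)⁴ = 5.67×10⁻⁸ × 0.0235 × 3.90×10^12.
P = 5180 W.

P ≈ 5180 W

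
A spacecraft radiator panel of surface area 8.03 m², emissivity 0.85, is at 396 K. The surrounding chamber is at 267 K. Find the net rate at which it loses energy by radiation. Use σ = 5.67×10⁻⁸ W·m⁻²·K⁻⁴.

Q ≈ 7550 W

Q = εσA(T⁴ − T_s⁴). T⁴ − T_s⁴ = (396)⁴ − (267)⁴ = 2.46×10^10 − 5.08×10^9 = 1.95×10^10 K⁴.
Q = 0.85 × 5.67×10⁻⁸ × 8.03 × 1.95×10^10 = 7550 W.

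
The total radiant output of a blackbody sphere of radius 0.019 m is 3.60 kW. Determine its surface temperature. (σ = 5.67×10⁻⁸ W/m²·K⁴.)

A = 4πr² = 4π × (0.019)² = 4.54×10^-3 m².
From P = σAT⁴, T = (P / σA)^(1/4) = (3600 / (5.67×10⁻⁸ × 4.54×10^-3))^(1/4).
T = (1.40×10^13)^(1/4) = 1930 K.

T ≈ 1930 K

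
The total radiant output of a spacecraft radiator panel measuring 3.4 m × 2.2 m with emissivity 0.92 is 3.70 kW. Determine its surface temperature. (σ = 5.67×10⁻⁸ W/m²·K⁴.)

A = 3.4 × 2.2 = 7.48 m².
From P = εσAT⁴, T = (P / εσA)^(1/4) = (3700 / (0.92 × 5.67×10⁻⁸ × 7.48))^(1/4).
T = (9.48×10^9)^(1/4) = 312 K.

T ≈ 312 K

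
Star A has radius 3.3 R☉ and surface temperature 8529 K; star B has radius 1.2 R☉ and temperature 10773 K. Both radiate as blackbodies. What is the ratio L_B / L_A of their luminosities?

L_B/L_A ≈ 0.337

L = 4πR²σT⁴ ∝ R²T⁴, so L_B/L_A = (1.2/3.3)² × (10773/8529)⁴ = 0.132 × 2.55 = 0.337.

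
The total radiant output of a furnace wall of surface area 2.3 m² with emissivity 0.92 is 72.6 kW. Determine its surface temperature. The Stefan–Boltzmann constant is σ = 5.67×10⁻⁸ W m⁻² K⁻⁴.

From P = εσAT⁴, T = (P / εσA)^(1/4) = (72600 / (0.92 × 5.67×10⁻⁸ × 2.30))^(1/4).
T = (6.05×10^11)^(1/4) = 882 K.

T ≈ 882 K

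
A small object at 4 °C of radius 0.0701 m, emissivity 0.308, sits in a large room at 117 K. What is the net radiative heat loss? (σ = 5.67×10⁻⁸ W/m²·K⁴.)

A = 4πr² = 4π × (0.0701)² = 0.0618 m².
Convert: 4 °C = 277 K.
Q = εσA(T⁴ − T_s⁴). T⁴ − T_s⁴ = (277)⁴ − (117)⁴ = 5.89×10^9 − 1.87×10^8 = 5.70×10^9 K⁴.
Q = 0.308 × 5.67×10⁻⁸ × 0.0618 × 5.70×10^9 = 6.15 W.

Q ≈ 6.15 W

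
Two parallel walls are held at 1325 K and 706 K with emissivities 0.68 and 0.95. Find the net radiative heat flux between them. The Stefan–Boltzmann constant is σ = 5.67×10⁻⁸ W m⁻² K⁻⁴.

For two large parallel gray plates, q = σ(T₁⁴ − T₂⁴) / (1/ε₁ + 1/ε₂ − 1).
1/ε₁ + 1/ε₂ − 1 = 1/0.68 + 1/0.95 − 1 = 1.523.
T₁⁴ − T₂⁴ = 3.08×10^12 − 2.48×10^11 = 2.83×10^12 K⁴.
q = 5.67×10⁻⁸ × 2.83×10^12 / 1.523 = 1.05×10^5 W/m².

q ≈ 1.05×10^5 W/m²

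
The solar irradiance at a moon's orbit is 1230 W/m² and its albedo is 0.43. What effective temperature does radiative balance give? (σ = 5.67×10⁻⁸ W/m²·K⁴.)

Power absorbed = (1−a)S·πR²; power emitted = 4πR²σT⁴. Equating and cancelling πR²:
T = ((1−a)S / 4σ)^(1/4) = (701 / (4 × 5.67×10⁻⁸))^(1/4) = (3.09×10^9)^(1/4).
T = 236 K.

T ≈ 236 K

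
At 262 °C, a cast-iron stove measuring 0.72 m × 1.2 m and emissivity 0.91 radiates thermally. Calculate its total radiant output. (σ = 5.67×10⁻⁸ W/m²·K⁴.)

P ≈ 3650 W

A = 0.72 × 1.2 = 0.864 m².
262 °C = 535 K.
Stefan–Boltzmann: P = εσAT⁴ = 0.91 × 5.67×10⁻⁸ × 0.864 × (535)⁴ = 0.91 × 5.67×10⁻⁸ × 0.864 × 8.19×10^10.
P = 3650 W.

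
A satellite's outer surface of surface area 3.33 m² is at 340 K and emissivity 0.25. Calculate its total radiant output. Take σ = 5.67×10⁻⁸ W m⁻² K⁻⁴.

P = εσAT⁴ = 0.25 × 5.67×10⁻⁸ × 3.33 × (340)⁴ = 0.25 × 5.67×10⁻⁸ × 3.33 × 1.34×10^10.
P = 631 W.

P ≈ 631 W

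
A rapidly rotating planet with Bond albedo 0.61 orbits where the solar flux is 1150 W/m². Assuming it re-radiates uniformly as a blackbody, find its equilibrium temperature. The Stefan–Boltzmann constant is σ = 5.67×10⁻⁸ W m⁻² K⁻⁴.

T ≈ 211 K

Power absorbed = (1−a)S·πR²; power emitted = 4πR²σT⁴. Equating and cancelling πR²:
T = ((1−a)S / 4σ)^(1/4) = (448 / (4 × 5.67×10⁻⁸))^(1/4) = (1.98×10^9)^(1/4).
T = 211 K.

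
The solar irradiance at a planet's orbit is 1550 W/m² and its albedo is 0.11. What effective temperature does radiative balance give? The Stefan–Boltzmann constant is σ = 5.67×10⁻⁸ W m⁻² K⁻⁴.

Power absorbed = (1−a)S·πR²; power emitted = 4πR²σT⁴. Equating and cancelling πR²:
T = ((1−a)S / 4σ)^(1/4) = (1380 / (4 × 5.67×10⁻⁸))^(1/4) = (6.08×10^9)^(1/4).
T = 279 K.

T ≈ 279 K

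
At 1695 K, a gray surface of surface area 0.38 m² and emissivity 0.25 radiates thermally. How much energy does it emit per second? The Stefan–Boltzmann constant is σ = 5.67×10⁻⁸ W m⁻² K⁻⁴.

P = εσAT⁴ = 0.25 × 5.67×10⁻⁸ × 0.380 × (1695)⁴ = 0.25 × 5.67×10⁻⁸ × 0.380 × 8.25×10^12.
P = 44500 W.

P ≈ 44500 W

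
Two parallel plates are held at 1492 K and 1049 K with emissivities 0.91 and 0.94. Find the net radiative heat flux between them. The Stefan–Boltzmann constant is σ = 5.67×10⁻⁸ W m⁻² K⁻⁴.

q ≈ 1.83×10^5 W/m²

For two large parallel gray plates, q = σ(T₁⁴ − T₂⁴) / (1/ε₁ + 1/ε₂ − 1).
1/ε₁ + 1/ε₂ − 1 = 1/0.91 + 1/0.94 − 1 = 1.163.
T₁⁴ − T₂⁴ = 4.96×10^12 − 1.21×10^12 = 3.74×10^12 K⁴.
q = 5.67×10⁻⁸ × 3.74×10^12 / 1.163 = 1.83×10^5 W/m².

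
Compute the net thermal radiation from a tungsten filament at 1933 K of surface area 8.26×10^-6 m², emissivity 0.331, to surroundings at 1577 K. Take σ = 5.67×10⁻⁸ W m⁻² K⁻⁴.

Q = εσA(T⁴ − T_s⁴). T⁴ − T_s⁴ = (1933)⁴ − (1577)⁴ = 1.40×10^13 − 6.18×10^12 = 7.78×10^12 K⁴.
Q = 0.331 × 5.67×10⁻⁸ × 8.26×10^-6 × 7.78×10^12 = 1.21 W.

Q ≈ 1.21 W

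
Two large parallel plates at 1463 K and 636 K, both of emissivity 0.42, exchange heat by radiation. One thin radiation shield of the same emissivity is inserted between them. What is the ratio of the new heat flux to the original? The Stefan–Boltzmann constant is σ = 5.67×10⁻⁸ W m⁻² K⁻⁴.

With N identical shields there are N+1 = 2 gaps in series, each with the same radiative resistance, so the flux falls to 1/(N+1) of its unshielded value.

ratio ≈ 0.500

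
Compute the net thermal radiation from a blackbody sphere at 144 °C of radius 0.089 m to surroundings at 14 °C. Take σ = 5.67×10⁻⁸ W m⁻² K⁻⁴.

A = 4πr² = 4π × (0.089)² = 0.0995 m².
Convert: 144 °C = 417 K; 14 °C = 287 K.
Q = σA(T⁴ − T_s⁴). T⁴ − T_s⁴ = (417)⁴ − (287)⁴ = 3.02×10^10 − 6.78×10^9 = 2.35×10^10 K⁴.
Q = 5.67×10⁻⁸ × 0.0995 × 2.35×10^10 = 132 W.

Q ≈ 132 W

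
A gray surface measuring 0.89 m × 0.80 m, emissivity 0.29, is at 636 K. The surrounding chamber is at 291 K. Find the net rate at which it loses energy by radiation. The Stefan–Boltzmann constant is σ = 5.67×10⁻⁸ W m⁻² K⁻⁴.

A = 0.89 × 0.80 = 0.712 m².
Q = εσA(T⁴ − T_s⁴). T⁴ − T_s⁴ = (636)⁴ − (291)⁴ = 1.64×10^11 − 7.17×10^9 = 1.56×10^11 K⁴.
Q = 0.29 × 5.67×10⁻⁸ × 0.712 × 1.56×10^11 = 1830 W.

Q ≈ 1830 W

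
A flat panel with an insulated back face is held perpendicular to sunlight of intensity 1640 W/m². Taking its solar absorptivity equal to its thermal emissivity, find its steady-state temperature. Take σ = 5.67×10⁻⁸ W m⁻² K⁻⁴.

Absorbed flux αS = emitted flux εσT⁴ (one radiating face); with α = ε, T = (S/σ)^(1/4).
T = (1640 / 5.67×10⁻⁸)^(1/4) = (2.89×10^10)^(1/4).
T = 412 K.

T ≈ 412 K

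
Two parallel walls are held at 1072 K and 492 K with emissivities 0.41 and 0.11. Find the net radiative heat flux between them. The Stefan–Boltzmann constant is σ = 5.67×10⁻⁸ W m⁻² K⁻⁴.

For two large parallel gray plates, q = σ(T₁⁴ − T₂⁴) / (1/ε₁ + 1/ε₂ − 1).
1/ε₁ + 1/ε₂ − 1 = 1/0.41 + 1/0.11 − 1 = 10.53.
T₁⁴ − T₂⁴ = 1.32×10^12 − 5.86×10^10 = 1.26×10^12 K⁴.
q = 5.67×10⁻⁸ × 1.26×10^12 / 10.53 = 6800 W/m².

q ≈ 6800 W/m²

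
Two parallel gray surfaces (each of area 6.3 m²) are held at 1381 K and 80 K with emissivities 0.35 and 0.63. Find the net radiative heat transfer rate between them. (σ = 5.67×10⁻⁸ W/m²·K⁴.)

For two large parallel gray plates, q = σ(T₁⁴ − T₂⁴) / (1/ε₁ + 1/ε₂ − 1).
1/ε₁ + 1/ε₂ − 1 = 1/0.35 + 1/0.63 − 1 = 3.444.
T₁⁴ − T₂⁴ = 3.64×10^12 − 4.10×10^7 = 3.64×10^12 K⁴.
q = 5.67×10⁻⁸ × 3.64×10^12 / 3.444 = 59900 W/m².
Q = q·A = 59900 × 6.3 = 3.77×10^5 W.

Q ≈ 3.77×10^5 W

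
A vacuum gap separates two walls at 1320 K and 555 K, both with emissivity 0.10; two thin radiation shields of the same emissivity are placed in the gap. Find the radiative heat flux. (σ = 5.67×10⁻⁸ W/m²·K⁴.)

q ≈ 2930 W/m²

Each of the 3 gaps contributes resistance (2/ε − 1) = 2/0.10 − 1 = 19.00; total = 57.00.
q = σ(T₁⁴ − T₂⁴) / 57.00 = 5.67×10⁻⁸ × 2.94×10^12 / 57.00 = 2930 W/m².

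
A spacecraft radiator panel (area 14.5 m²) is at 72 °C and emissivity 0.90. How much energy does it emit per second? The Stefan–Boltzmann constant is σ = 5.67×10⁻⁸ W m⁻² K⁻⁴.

P ≈ 10500 W

72 °C = 345 K.
P = εσAT⁴ = 0.90 × 5.67×10⁻⁸ × 14.5 × (345)⁴ = 0.90 × 5.67×10⁻⁸ × 14.5 × 1.42×10^10.
P = 10500 W.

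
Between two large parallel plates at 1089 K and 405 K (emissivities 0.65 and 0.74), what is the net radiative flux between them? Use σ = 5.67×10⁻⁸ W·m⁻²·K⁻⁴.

q ≈ 41400 W/m²

For two large parallel gray plates, q = σ(T₁⁴ − T₂⁴) / (1/ε₁ + 1/ε₂ − 1).
1/ε₁ + 1/ε₂ − 1 = 1/0.65 + 1/0.74 − 1 = 1.890.
T₁⁴ − T₂⁴ = 1.41×10^12 − 2.69×10^10 = 1.38×10^12 K⁴.
q = 5.67×10⁻⁸ × 1.38×10^12 / 1.890 = 41400 W/m².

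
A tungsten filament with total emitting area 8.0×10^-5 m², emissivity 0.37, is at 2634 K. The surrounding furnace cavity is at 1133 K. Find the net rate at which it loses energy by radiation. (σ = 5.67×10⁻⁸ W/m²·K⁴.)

Q ≈ 78.0 W

Q = εσA(T⁴ − T_s⁴). T⁴ − T_s⁴ = (2634)⁴ − (1133)⁴ = 4.81×10^13 − 1.65×10^12 = 4.65×10^13 K⁴.
Q = 0.37 × 5.67×10⁻⁸ × 8.00×10^-5 × 4.65×10^13 = 78.0 W.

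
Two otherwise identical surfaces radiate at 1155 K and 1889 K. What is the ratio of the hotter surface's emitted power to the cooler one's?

ratio ≈ 7.15

P ∝ T⁴, so the ratio is (1889/1155)⁴ = (1.635)⁴ = 7.15.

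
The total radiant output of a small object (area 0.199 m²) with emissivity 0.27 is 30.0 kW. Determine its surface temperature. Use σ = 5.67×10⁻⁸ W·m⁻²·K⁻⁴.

From P = εσAT⁴, T = (P / εσA)^(1/4) = (30000 / (0.27 × 5.67×10⁻⁸ × 0.199))^(1/4).
T = (9.85×10^12)^(1/4) = 1770 K.

T ≈ 1770 K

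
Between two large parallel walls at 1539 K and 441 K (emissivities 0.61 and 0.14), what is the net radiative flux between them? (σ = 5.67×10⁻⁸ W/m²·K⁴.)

q ≈ 40600 W/m²

For two large parallel gray plates, q = σ(T₁⁴ − T₂⁴) / (1/ε₁ + 1/ε₂ − 1).
1/ε₁ + 1/ε₂ − 1 = 1/0.61 + 1/0.14 − 1 = 7.782.
T₁⁴ − T₂⁴ = 5.61×10^12 − 3.78×10^10 = 5.57×10^12 K⁴.
q = 5.67×10⁻⁸ × 5.57×10^12 / 7.782 = 40600 W/m².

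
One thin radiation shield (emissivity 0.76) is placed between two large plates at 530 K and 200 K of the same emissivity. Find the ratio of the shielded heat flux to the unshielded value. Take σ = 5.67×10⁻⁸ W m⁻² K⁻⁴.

ratio ≈ 0.500

With N identical shields there are N+1 = 2 gaps in series, each with the same radiative resistance, so the flux falls to 1/(N+1) of its unshielded value.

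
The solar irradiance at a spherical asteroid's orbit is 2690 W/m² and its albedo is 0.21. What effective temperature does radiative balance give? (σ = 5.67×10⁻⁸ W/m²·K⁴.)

Power absorbed = (1−a)S·πR²; power emitted = 4πR²σT⁴. Equating and cancelling πR²:
T = ((1−a)S / 4σ)^(1/4) = (2130 / (4 × 5.67×10⁻⁸))^(1/4) = (9.37×10^9)^(1/4).
T = 311 K.

T ≈ 311 K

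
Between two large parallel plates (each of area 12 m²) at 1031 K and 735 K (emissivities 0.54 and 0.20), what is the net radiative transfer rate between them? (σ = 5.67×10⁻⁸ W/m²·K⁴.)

Q ≈ 97400 W

For two large parallel gray plates, q = σ(T₁⁴ − T₂⁴) / (1/ε₁ + 1/ε₂ − 1).
1/ε₁ + 1/ε₂ − 1 = 1/0.54 + 1/0.20 − 1 = 5.852.
T₁⁴ − T₂⁴ = 1.13×10^12 − 2.92×10^11 = 8.38×10^11 K⁴.
q = 5.67×10⁻⁸ × 8.38×10^11 / 5.852 = 8120 W/m².
Q = q·A = 8120 × 12 = 97400 W.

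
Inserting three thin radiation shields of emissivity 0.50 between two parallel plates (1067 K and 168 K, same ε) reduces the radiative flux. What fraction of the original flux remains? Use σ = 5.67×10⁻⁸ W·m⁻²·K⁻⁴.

With N identical shields there are N+1 = 4 gaps in series, each with the same radiative resistance, so the flux falls to 1/(N+1) of its unshielded value.

ratio ≈ 0.250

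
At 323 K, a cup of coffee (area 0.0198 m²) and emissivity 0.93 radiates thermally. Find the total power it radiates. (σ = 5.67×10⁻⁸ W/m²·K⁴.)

Stefan–Boltzmann: P = εσAT⁴ = 0.93 × 5.67×10⁻⁸ × 0.0198 × (323)⁴ = 0.93 × 5.67×10⁻⁸ × 0.0198 × 1.09×10^10.
P = 11.4 W.

P ≈ 11.4 W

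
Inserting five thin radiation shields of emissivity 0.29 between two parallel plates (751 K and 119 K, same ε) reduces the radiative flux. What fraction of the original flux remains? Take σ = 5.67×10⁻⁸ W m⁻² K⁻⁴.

ratio ≈ 0.167

With N identical shields there are N+1 = 6 gaps in series, each with the same radiative resistance, so the flux falls to 1/(N+1) of its unshielded value.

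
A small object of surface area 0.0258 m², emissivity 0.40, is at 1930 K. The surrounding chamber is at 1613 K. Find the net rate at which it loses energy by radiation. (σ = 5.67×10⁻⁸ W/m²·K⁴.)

Q = εσA(T⁴ − T_s⁴). T⁴ − T_s⁴ = (1930)⁴ − (1613)⁴ = 1.39×10^13 − 6.77×10^12 = 7.11×10^12 K⁴.
Q = 0.40 × 5.67×10⁻⁸ × 0.0258 × 7.11×10^12 = 4160 W.

Q ≈ 4160 W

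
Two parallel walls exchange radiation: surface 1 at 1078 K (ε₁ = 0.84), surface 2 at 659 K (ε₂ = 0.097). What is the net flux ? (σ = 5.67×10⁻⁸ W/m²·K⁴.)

For two large parallel gray plates, q = σ(T₁⁴ − T₂⁴) / (1/ε₁ + 1/ε₂ − 1).
1/ε₁ + 1/ε₂ − 1 = 1/0.84 + 1/0.097 − 1 = 10.50.
T₁⁴ − T₂⁴ = 1.35×10^12 − 1.89×10^11 = 1.16×10^12 K⁴.
q = 5.67×10⁻⁸ × 1.16×10^12 / 10.50 = 6270 W/m².

q ≈ 6270 W/m²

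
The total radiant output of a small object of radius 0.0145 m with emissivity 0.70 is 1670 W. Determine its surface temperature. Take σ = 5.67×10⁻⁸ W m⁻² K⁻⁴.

A = 4πr² = 4π × (0.0145)² = 2.64×10^-3 m².
From P = εσAT⁴, T = (P / εσA)^(1/4) = (1670 / (0.70 × 5.67×10⁻⁸ × 2.64×10^-3))^(1/4).
T = (1.59×10^13)^(1/4) = 2000 K.

T ≈ 2000 K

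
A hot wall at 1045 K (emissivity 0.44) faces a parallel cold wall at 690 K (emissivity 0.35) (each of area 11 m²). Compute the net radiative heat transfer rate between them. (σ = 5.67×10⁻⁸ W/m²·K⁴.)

For two large parallel gray plates, q = σ(T₁⁴ − T₂⁴) / (1/ε₁ + 1/ε₂ − 1).
1/ε₁ + 1/ε₂ − 1 = 1/0.44 + 1/0.35 − 1 = 4.130.
T₁⁴ − T₂⁴ = 1.19×10^12 − 2.27×10^11 = 9.66×10^11 K⁴.
q = 5.67×10⁻⁸ × 9.66×10^11 / 4.130 = 13300 W/m².
Q = q·A = 13300 × 11 = 1.46×10^5 W.

Q ≈ 1.46×10^5 W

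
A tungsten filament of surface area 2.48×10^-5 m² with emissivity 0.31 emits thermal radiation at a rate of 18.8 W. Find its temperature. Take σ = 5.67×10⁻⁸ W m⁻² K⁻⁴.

T ≈ 2560 K

From P = εσAT⁴, T = (P / εσA)^(1/4) = (18.8 / (0.31 × 5.67×10⁻⁸ × 2.48×10^-5))^(1/4).
T = (4.31×10^13)^(1/4) = 2560 K.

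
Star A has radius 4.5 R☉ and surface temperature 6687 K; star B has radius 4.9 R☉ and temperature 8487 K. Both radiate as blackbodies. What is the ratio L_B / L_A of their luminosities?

L_B/L_A ≈ 3.08

L = 4πR²σT⁴ ∝ R²T⁴, so L_B/L_A = (4.9/4.5)² × (8487/6687)⁴ = 1.19 × 2.59 = 3.08.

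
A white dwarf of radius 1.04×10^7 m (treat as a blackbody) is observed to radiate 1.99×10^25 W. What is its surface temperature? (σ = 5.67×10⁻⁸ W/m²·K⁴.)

T ≈ 22500 K

A = 4πr² = 4π × (1.04×10^7)² = 1.36×10^15 m².
From P = σAT⁴, T = (P / σA)^(1/4) = (1.99×10^25 / (5.67×10⁻⁸ × 1.36×10^15))^(1/4).
T = (2.58×10^17)^(1/4) = 22500 K.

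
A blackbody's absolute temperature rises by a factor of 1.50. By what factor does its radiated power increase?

P ∝ T⁴, so the power scales as (1.50)⁴ = 5.06.

factor ≈ 5.06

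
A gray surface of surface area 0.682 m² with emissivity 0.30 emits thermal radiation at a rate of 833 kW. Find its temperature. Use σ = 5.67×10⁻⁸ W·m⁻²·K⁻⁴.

T ≈ 2910 K

From P = εσAT⁴, T = (P / εσA)^(1/4) = (8.33×10^5 / (0.30 × 5.67×10⁻⁸ × 0.682))^(1/4).
T = (7.18×10^13)^(1/4) = 2910 K.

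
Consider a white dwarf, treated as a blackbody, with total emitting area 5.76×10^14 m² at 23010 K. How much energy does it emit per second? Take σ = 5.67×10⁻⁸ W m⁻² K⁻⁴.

P ≈ 9.16×10^24 W

P = σAT⁴ = 5.67×10⁻⁸ × 5.76×10^14 × (23010)⁴ = 5.67×10⁻⁸ × 5.76×10^14 × 2.80×10^17.
P = 9.16×10^24 W.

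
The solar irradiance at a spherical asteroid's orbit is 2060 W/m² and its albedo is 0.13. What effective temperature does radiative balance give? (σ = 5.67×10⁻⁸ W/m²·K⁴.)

T ≈ 298 K

Power absorbed = (1−a)S·πR²; power emitted = 4πR²σT⁴. Equating and cancelling πR²:
T = ((1−a)S / 4σ)^(1/4) = (1790 / (4 × 5.67×10⁻⁸))^(1/4) = (7.90×10^9)^(1/4).
T = 298 K.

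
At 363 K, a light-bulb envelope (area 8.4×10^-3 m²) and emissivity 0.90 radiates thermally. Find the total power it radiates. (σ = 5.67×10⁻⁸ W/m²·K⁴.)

P ≈ 7.44 W

P = εσAT⁴ = 0.90 × 5.67×10⁻⁸ × 8.40×10^-3 × (363)⁴ = 0.90 × 5.67×10⁻⁸ × 8.40×10^-3 × 1.74×10^10.
P = 7.44 W.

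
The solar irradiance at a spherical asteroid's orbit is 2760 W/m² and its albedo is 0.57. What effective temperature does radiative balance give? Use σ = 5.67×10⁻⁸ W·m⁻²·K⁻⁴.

Power absorbed = (1−a)S·πR²; power emitted = 4πR²σT⁴. Equating and cancelling πR²:
T = ((1−a)S / 4σ)^(1/4) = (1190 / (4 × 5.67×10⁻⁸))^(1/4) = (5.23×10^9)^(1/4).
T = 269 K.

T ≈ 269 K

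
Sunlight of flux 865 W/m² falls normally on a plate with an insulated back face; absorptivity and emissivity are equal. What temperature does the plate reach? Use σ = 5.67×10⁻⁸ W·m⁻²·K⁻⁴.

Absorbed flux αS = emitted flux εσT⁴ (one radiating face); with α = ε, T = (S/σ)^(1/4).
T = (865 / 5.67×10⁻⁸)^(1/4) = (1.53×10^10)^(1/4).
T = 351 K.

T ≈ 351 K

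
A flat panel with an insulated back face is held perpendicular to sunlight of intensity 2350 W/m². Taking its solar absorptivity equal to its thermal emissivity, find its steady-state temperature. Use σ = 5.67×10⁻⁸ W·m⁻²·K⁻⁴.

Absorbed flux αS = emitted flux εσT⁴ (one radiating face); with α = ε, T = (S/σ)^(1/4).
T = (2350 / 5.67×10⁻⁸)^(1/4) = (4.14×10^10)^(1/4).
T = 451 K.

T ≈ 451 K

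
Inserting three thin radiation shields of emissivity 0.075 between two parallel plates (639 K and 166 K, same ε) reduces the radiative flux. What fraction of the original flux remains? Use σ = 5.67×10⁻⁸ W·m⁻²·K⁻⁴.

ratio ≈ 0.250

With N identical shields there are N+1 = 4 gaps in series, each with the same radiative resistance, so the flux falls to 1/(N+1) of its unshielded value.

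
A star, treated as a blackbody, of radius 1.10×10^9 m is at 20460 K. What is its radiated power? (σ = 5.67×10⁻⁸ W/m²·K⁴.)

P ≈ 1.51×10^29 W

A = 4πr² = 4π × (1.10×10^9)² = 1.52×10^19 m².
P = σAT⁴ = 5.67×10⁻⁸ × 1.52×10^19 × (20460)⁴ = 5.67×10⁻⁸ × 1.52×10^19 × 1.75×10^17.
P = 1.51×10^29 W.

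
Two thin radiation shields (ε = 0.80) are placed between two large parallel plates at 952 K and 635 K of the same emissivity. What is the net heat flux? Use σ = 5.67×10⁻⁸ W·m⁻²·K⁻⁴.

Each of the 3 gaps contributes resistance (2/ε − 1) = 2/0.80 − 1 = 1.500; total = 4.500.
q = σ(T₁⁴ − T₂⁴) / 4.500 = 5.67×10⁻⁸ × 6.59×10^11 / 4.500 = 8300 W/m².

q ≈ 8300 W/m²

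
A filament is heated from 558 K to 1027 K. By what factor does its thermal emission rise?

ratio ≈ 11.5

P ∝ T⁴, so the ratio is (1027/558)⁴ = (1.841)⁴ = 11.5.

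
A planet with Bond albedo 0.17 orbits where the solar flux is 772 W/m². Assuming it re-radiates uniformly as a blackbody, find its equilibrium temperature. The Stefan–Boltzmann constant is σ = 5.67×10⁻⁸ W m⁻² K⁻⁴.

Power absorbed = (1−a)S·πR²; power emitted = 4πR²σT⁴. Equating and cancelling πR²:
T = ((1−a)S / 4σ)^(1/4) = (641 / (4 × 5.67×10⁻⁸))^(1/4) = (2.83×10^9)^(1/4).
T = 231 K.

T ≈ 231 K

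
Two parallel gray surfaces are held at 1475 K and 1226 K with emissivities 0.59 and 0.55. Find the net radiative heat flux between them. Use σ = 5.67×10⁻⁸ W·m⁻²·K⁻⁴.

q ≈ 55800 W/m²

For two large parallel gray plates, q = σ(T₁⁴ − T₂⁴) / (1/ε₁ + 1/ε₂ − 1).
1/ε₁ + 1/ε₂ − 1 = 1/0.59 + 1/0.55 − 1 = 2.513.
T₁⁴ − T₂⁴ = 4.73×10^12 − 2.26×10^12 = 2.47×10^12 K⁴.
q = 5.67×10⁻⁸ × 2.47×10^12 / 2.513 = 55800 W/m².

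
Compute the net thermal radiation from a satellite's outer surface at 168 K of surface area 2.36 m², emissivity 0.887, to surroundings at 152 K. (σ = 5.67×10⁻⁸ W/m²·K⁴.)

Q = εσA(T⁴ − T_s⁴). T⁴ − T_s⁴ = (168)⁴ − (152)⁴ = 7.97×10^8 − 5.34×10^8 = 2.63×10^8 K⁴.
Q = 0.887 × 5.67×10⁻⁸ × 2.36 × 2.63×10^8 = 31.2 W.

Q ≈ 31.2 W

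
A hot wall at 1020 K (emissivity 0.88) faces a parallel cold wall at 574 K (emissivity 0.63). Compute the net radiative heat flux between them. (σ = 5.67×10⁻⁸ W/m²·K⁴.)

For two large parallel gray plates, q = σ(T₁⁴ − T₂⁴) / (1/ε₁ + 1/ε₂ − 1).
1/ε₁ + 1/ε₂ − 1 = 1/0.88 + 1/0.63 − 1 = 1.724.
T₁⁴ − T₂⁴ = 1.08×10^12 − 1.09×10^11 = 9.74×10^11 K⁴.
q = 5.67×10⁻⁸ × 9.74×10^11 / 1.724 = 32000 W/m².

q ≈ 32000 W/m²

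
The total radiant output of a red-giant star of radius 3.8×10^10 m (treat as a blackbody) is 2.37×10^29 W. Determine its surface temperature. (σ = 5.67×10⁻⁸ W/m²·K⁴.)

A = 4πr² = 4π × (3.8×10^10)² = 1.81×10^22 m².
From P = σAT⁴, T = (P / σA)^(1/4) = (2.37×10^29 / (5.67×10⁻⁸ × 1.81×10^22))^(1/4).
T = (2.30×10^14)^(1/4) = 3900 K.

T ≈ 3900 K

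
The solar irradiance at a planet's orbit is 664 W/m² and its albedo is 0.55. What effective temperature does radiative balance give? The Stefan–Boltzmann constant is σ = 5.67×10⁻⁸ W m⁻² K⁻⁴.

Power absorbed = (1−a)S·πR²; power emitted = 4πR²σT⁴. Equating and cancelling πR²:
T = ((1−a)S / 4σ)^(1/4) = (299 / (4 × 5.67×10⁻⁸))^(1/4) = (1.32×10^9)^(1/4).
T = 191 K.

T ≈ 191 K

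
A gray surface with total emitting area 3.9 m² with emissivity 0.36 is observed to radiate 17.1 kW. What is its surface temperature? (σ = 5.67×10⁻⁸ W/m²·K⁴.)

T ≈ 681 K

From P = εσAT⁴, T = (P / εσA)^(1/4) = (17100 / (0.36 × 5.67×10⁻⁸ × 3.90))^(1/4).
T = (2.15×10^11)^(1/4) = 681 K.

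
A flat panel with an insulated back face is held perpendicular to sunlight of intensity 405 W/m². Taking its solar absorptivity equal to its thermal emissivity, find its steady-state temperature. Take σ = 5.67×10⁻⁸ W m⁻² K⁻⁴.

Absorbed flux αS = emitted flux εσT⁴ (one radiating face); with α = ε, T = (S/σ)^(1/4).
T = (405 / 5.67×10⁻⁸)^(1/4) = (7.14×10^9)^(1/4).
T = 291 K.

T ≈ 291 K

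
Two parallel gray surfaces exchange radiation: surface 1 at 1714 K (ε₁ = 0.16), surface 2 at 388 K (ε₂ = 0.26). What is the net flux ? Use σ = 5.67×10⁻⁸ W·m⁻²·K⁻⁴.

q ≈ 53700 W/m²

For two large parallel gray plates, q = σ(T₁⁴ − T₂⁴) / (1/ε₁ + 1/ε₂ − 1).
1/ε₁ + 1/ε₂ − 1 = 1/0.16 + 1/0.26 − 1 = 9.096.
T₁⁴ − T₂⁴ = 8.63×10^12 − 2.27×10^10 = 8.61×10^12 K⁴.
q = 5.67×10⁻⁸ × 8.61×10^12 / 9.096 = 53700 W/m².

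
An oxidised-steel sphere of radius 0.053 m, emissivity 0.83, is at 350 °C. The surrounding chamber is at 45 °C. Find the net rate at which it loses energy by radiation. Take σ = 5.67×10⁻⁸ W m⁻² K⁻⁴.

A = 4πr² = 4π × (0.053)² = 0.0353 m².
Convert: 350 °C = 623 K; 45 °C = 318 K.
Q = εσA(T⁴ − T_s⁴). T⁴ − T_s⁴ = (623)⁴ − (318)⁴ = 1.51×10^11 − 1.02×10^10 = 1.40×10^11 K⁴.
Q = 0.83 × 5.67×10⁻⁸ × 0.0353 × 1.40×10^11 = 233 W.

Q ≈ 233 W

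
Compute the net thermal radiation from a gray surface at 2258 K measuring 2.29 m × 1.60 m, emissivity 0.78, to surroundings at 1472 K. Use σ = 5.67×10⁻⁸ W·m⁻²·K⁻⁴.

A = 2.29 × 1.60 = 3.66 m².
Q = εσA(T⁴ − T_s⁴). T⁴ − T_s⁴ = (2258)⁴ − (1472)⁴ = 2.60×10^13 − 4.69×10^12 = 2.13×10^13 K⁴.
Q = 0.78 × 5.67×10⁻⁸ × 3.66 × 2.13×10^13 = 3.45×10^6 W.

Q ≈ 3.45×10^6 W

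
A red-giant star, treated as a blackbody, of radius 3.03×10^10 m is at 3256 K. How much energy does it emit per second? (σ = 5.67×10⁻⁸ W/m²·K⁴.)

A = 4πr² = 4π × (3.03×10^10)² = 1.15×10^22 m².
P = σAT⁴ = 5.67×10⁻⁸ × 1.15×10^22 × (3256)⁴ = 5.67×10⁻⁸ × 1.15×10^22 × 1.12×10^14.
P = 7.35×10^28 W.

P ≈ 7.35×10^28 W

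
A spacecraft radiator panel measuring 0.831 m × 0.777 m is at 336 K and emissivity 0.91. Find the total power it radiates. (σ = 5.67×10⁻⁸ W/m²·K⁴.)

P ≈ 425 W

A = 0.831 × 0.777 = 0.646 m².
P = εσAT⁴ = 0.91 × 5.67×10⁻⁸ × 0.646 × (336)⁴ = 0.91 × 5.67×10⁻⁸ × 0.646 × 1.27×10^10.
P = 425 W.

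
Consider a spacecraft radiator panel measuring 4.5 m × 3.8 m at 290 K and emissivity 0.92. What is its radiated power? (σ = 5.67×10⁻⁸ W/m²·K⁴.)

P ≈ 6310 W

A = 4.5 × 3.8 = 17.1 m².
P = εσAT⁴ = 0.92 × 5.67×10⁻⁸ × 17.1 × (290)⁴ = 0.92 × 5.67×10⁻⁸ × 17.1 × 7.07×10^9.
P = 6310 W.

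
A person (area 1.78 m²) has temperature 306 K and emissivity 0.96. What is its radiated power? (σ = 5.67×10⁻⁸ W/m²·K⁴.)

Stefan–Boltzmann: P = εσAT⁴ = 0.96 × 5.67×10⁻⁸ × 1.78 × (306)⁴ = 0.96 × 5.67×10⁻⁸ × 1.78 × 8.77×10^9.
P = 849 W.

P ≈ 849 W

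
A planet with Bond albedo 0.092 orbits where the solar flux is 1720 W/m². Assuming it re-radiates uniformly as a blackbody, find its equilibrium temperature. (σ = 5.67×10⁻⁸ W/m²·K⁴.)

T ≈ 288 K

Power absorbed = (1−a)S·πR²; power emitted = 4πR²σT⁴. Equating and cancelling πR²:
T = ((1−a)S / 4σ)^(1/4) = (1560 / (4 × 5.67×10⁻⁸))^(1/4) = (6.89×10^9)^(1/4).
T = 288 K.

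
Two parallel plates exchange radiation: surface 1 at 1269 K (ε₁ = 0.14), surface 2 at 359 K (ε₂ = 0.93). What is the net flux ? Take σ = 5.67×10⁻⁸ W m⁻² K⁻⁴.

q ≈ 20200 W/m²

For two large parallel gray plates, q = σ(T₁⁴ − T₂⁴) / (1/ε₁ + 1/ε₂ − 1).
1/ε₁ + 1/ε₂ − 1 = 1/0.14 + 1/0.93 − 1 = 7.218.
T₁⁴ − T₂⁴ = 2.59×10^12 − 1.66×10^10 = 2.58×10^12 K⁴.
q = 5.67×10⁻⁸ × 2.58×10^12 / 7.218 = 20200 W/m².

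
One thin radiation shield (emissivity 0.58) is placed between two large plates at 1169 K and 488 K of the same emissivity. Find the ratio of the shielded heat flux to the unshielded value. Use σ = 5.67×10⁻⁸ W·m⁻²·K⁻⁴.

With N identical shields there are N+1 = 2 gaps in series, each with the same radiative resistance, so the flux falls to 1/(N+1) of its unshielded value.

ratio ≈ 0.500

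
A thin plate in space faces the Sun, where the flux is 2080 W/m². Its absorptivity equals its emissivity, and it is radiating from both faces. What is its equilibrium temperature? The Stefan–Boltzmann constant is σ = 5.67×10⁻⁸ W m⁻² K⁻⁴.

Absorbed flux αS = emitted flux 2εσT⁴ per unit area; with α = ε this gives T = (S/2σ)^(1/4).
T = (2080 / (2 × 5.67×10⁻⁸))^(1/4) = (1.83×10^10)^(1/4).
T = 368 K.

T ≈ 368 K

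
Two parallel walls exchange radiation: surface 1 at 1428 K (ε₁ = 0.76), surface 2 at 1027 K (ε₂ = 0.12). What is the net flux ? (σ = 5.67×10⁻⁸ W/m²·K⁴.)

For two large parallel gray plates, q = σ(T₁⁴ − T₂⁴) / (1/ε₁ + 1/ε₂ − 1).
1/ε₁ + 1/ε₂ − 1 = 1/0.76 + 1/0.12 − 1 = 8.649.
T₁⁴ − T₂⁴ = 4.16×10^12 − 1.11×10^12 = 3.05×10^12 K⁴.
q = 5.67×10⁻⁸ × 3.05×10^12 / 8.649 = 20000 W/m².

q ≈ 20000 W/m²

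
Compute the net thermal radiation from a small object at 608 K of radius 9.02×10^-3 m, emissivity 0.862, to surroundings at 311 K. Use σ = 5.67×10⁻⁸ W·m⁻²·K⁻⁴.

A = 4πr² = 4π × (9.02×10^-3)² = 1.02×10^-3 m².
Q = εσA(T⁴ − T_s⁴). T⁴ − T_s⁴ = (608)⁴ − (311)⁴ = 1.37×10^11 − 9.35×10^9 = 1.27×10^11 K⁴.
Q = 0.862 × 5.67×10⁻⁸ × 1.02×10^-3 × 1.27×10^11 = 6.36 W.

Q ≈ 6.36 W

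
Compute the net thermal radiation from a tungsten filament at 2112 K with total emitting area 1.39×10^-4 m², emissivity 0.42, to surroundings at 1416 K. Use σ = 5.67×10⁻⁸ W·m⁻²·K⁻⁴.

Q ≈ 52.6 W

Q = εσA(T⁴ − T_s⁴). T⁴ − T_s⁴ = (2112)⁴ − (1416)⁴ = 1.99×10^13 − 4.02×10^12 = 1.59×10^13 K⁴.
Q = 0.42 × 5.67×10⁻⁸ × 1.39×10^-4 × 1.59×10^13 = 52.6 W.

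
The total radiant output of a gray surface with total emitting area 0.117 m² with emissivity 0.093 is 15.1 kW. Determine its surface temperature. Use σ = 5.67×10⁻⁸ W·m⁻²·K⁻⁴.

T ≈ 2220 K

From P = εσAT⁴, T = (P / εσA)^(1/4) = (15100 / (0.093 × 5.67×10⁻⁸ × 0.117))^(1/4).
T = (2.45×10^13)^(1/4) = 2220 K.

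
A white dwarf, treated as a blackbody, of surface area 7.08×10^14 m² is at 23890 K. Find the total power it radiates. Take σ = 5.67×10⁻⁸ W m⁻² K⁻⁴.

P ≈ 1.31×10^25 W

P = σAT⁴ = 5.67×10⁻⁸ × 7.08×10^14 × (23890)⁴ = 5.67×10⁻⁸ × 7.08×10^14 × 3.26×10^17.
P = 1.31×10^25 W.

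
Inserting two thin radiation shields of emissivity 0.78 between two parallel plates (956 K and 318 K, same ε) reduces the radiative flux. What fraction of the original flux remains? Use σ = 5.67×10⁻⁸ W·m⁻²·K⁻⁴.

ratio ≈ 0.333

With N identical shields there are N+1 = 3 gaps in series, each with the same radiative resistance, so the flux falls to 1/(N+1) of its unshielded value.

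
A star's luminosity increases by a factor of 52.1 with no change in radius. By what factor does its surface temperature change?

factor ≈ 2.69

P ∝ T⁴ ⇒ T ∝ P^(1/4), so T scales by (52.1)^(1/4) = 2.69.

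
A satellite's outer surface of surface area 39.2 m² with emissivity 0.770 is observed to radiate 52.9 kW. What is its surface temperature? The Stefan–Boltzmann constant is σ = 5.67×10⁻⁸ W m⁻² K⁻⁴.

T ≈ 419 K

From P = εσAT⁴, T = (P / εσA)^(1/4) = (52900 / (0.770 × 5.67×10⁻⁸ × 39.2))^(1/4).
T = (3.09×10^10)^(1/4) = 419 K.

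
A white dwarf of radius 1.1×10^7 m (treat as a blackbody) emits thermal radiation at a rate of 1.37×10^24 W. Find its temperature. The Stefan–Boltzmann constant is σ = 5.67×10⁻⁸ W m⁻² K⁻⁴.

A = 4πr² = 4π × (1.1×10^7)² = 1.52×10^15 m².
From P = σAT⁴, T = (P / σA)^(1/4) = (1.37×10^24 / (5.67×10⁻⁸ × 1.52×10^15))^(1/4).
T = (1.59×10^16)^(1/4) = 11200 K.

T ≈ 11200 K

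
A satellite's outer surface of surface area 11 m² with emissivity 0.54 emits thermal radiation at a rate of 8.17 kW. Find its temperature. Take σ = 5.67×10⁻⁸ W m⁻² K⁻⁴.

From P = εσAT⁴, T = (P / εσA)^(1/4) = (8170 / (0.54 × 5.67×10⁻⁸ × 11.0))^(1/4).
T = (2.43×10^10)^(1/4) = 395 K.

T ≈ 395 K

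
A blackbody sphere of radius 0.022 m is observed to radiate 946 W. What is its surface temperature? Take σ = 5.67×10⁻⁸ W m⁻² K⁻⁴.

T ≈ 1290 K

A = 4πr² = 4π × (0.022)² = 6.08×10^-3 m².
From P = σAT⁴, T = (P / σA)^(1/4) = (946 / (5.67×10⁻⁸ × 6.08×10^-3))^(1/4).
T = (2.74×10^12)^(1/4) = 1290 K.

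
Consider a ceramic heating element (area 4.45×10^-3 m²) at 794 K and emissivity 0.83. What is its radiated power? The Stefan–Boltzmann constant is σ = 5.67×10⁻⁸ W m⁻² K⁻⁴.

P ≈ 83.2 W

Stefan–Boltzmann: P = εσAT⁴ = 0.83 × 5.67×10⁻⁸ × 4.45×10^-3 × (794)⁴ = 0.83 × 5.67×10⁻⁸ × 4.45×10^-3 × 3.97×10^11.
P = 83.2 W.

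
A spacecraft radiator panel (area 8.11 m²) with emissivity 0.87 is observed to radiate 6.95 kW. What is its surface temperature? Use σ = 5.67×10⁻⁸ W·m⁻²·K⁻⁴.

From P = εσAT⁴, T = (P / εσA)^(1/4) = (6950 / (0.87 × 5.67×10⁻⁸ × 8.11))^(1/4).
T = (1.74×10^10)^(1/4) = 363 K.

T ≈ 363 K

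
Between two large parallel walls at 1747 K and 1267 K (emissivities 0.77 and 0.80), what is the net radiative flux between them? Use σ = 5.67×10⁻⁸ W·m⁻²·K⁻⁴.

q ≈ 2.47×10^5 W/m²

For two large parallel gray plates, q = σ(T₁⁴ − T₂⁴) / (1/ε₁ + 1/ε₂ − 1).
1/ε₁ + 1/ε₂ − 1 = 1/0.77 + 1/0.80 − 1 = 1.549.
T₁⁴ − T₂⁴ = 9.31×10^12 − 2.58×10^12 = 6.74×10^12 K⁴.
q = 5.67×10⁻⁸ × 6.74×10^12 / 1.549 = 2.47×10^5 W/m².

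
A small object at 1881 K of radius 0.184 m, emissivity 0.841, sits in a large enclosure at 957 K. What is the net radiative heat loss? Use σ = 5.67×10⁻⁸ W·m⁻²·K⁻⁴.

A = 4πr² = 4π × (0.184)² = 0.425 m².
Q = εσA(T⁴ − T_s⁴). T⁴ − T_s⁴ = (1881)⁴ − (957)⁴ = 1.25×10^13 − 8.39×10^11 = 1.17×10^13 K⁴.
Q = 0.841 × 5.67×10⁻⁸ × 0.425 × 1.17×10^13 = 2.37×10^5 W.

Q ≈ 2.37×10^5 W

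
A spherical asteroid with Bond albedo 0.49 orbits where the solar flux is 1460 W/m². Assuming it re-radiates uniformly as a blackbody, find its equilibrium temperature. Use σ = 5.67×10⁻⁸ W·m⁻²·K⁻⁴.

Power absorbed = (1−a)S·πR²; power emitted = 4πR²σT⁴. Equating and cancelling πR²:
T = ((1−a)S / 4σ)^(1/4) = (745 / (4 × 5.67×10⁻⁸))^(1/4) = (3.28×10^9)^(1/4).
T = 239 K.

T ≈ 239 K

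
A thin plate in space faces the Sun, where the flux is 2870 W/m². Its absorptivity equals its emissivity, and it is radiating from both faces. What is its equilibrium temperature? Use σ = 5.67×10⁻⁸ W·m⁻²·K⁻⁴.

T ≈ 399 K

Absorbed flux αS = emitted flux 2εσT⁴ per unit area; with α = ε this gives T = (S/2σ)^(1/4).
T = (2870 / (2 × 5.67×10⁻⁸))^(1/4) = (2.53×10^10)^(1/4).
T = 399 K.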